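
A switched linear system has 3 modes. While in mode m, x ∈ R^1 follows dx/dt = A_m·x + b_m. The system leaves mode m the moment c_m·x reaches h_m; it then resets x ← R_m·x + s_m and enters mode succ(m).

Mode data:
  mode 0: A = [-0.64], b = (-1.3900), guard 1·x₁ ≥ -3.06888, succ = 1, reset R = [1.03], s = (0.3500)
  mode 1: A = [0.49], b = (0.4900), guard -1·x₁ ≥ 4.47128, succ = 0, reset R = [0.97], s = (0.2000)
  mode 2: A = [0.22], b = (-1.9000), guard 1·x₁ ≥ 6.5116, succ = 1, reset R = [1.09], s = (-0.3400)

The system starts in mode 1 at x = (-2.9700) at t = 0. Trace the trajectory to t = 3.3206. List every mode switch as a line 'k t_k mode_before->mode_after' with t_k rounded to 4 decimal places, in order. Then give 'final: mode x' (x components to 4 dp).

1 1.1561 1->0
2 2.3816 0->1
final: 1 -3.8690

Mode 1: guard c·x = 4.4713 hit at Δt = 1.1561 (t = 1.1561), x⁻ = (-4.4713) → reset → x⁺ = (-4.1371), jump to mode 0
Mode 0: guard c·x = -3.0689 hit at Δt = 1.2255 (t = 2.3816), x⁻ = (-3.0689) → reset → x⁺ = (-2.8109), jump to mode 1
Mode 1: flow for 0.9390 to horizon, guard not reached → x = (-3.8690)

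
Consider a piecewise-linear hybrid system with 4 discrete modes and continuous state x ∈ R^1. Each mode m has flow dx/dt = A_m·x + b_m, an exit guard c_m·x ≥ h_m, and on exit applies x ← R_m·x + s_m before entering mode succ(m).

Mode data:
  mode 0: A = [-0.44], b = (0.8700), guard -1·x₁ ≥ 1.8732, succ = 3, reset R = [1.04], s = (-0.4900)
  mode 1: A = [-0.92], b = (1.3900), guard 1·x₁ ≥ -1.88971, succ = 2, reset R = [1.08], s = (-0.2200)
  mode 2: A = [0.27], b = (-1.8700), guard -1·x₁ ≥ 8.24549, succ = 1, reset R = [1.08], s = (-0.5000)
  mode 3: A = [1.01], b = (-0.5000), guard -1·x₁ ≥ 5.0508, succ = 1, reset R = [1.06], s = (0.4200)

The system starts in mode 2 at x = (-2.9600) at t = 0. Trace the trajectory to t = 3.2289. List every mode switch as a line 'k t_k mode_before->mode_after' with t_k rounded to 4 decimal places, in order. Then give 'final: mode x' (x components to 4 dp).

1 1.5863 2->1
2 2.8540 1->2
final: 2 -3.2395

Mode 2: guard c·x = 8.2455 hit at Δt = 1.5863 (t = 1.5863), x⁻ = (-8.2455) → reset → x⁺ = (-9.4051), jump to mode 1
Mode 1: guard c·x = -1.8897 hit at Δt = 1.2677 (t = 2.8540), x⁻ = (-1.8897) → reset → x⁺ = (-2.2609), jump to mode 2
Mode 2: flow for 0.3749 to horizon, guard not reached → x = (-3.2395)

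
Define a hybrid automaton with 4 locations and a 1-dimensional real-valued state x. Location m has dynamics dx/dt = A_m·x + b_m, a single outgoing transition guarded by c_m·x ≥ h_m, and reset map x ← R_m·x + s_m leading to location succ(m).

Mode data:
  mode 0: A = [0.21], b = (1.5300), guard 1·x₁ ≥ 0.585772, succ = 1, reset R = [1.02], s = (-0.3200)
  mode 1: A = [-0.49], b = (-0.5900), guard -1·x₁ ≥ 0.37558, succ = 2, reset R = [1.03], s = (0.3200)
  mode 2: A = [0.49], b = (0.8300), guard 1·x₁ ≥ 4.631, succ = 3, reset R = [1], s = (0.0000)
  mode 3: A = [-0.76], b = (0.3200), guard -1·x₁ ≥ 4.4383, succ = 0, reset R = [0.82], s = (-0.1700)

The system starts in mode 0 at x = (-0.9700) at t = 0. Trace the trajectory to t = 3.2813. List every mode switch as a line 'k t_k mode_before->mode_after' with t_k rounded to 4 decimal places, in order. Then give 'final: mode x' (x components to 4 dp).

1 1.0486 0->1
2 2.2348 1->2
final: 2 1.0232

Mode 0: guard c·x = 0.5858 hit at Δt = 1.0486 (t = 1.0486), x⁻ = (0.5858) → reset → x⁺ = (0.2775), jump to mode 1
Mode 1: guard c·x = 0.3756 hit at Δt = 1.1862 (t = 2.2348), x⁻ = (-0.3756) → reset → x⁺ = (-0.0668), jump to mode 2
Mode 2: flow for 1.0465 to horizon, guard not reached → x = (1.0232)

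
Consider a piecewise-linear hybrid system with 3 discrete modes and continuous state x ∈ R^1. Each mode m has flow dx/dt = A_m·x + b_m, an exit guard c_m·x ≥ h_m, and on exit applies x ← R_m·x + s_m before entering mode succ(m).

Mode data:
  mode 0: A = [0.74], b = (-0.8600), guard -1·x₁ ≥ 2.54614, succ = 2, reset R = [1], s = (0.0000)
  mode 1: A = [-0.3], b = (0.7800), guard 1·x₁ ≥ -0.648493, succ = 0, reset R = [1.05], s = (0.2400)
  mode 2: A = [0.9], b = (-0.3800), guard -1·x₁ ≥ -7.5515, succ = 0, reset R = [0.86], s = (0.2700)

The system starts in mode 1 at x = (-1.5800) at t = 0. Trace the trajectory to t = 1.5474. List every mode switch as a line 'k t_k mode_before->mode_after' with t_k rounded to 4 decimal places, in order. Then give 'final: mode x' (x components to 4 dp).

1 0.8404 1->0
final: 0 -1.5429

Mode 1: guard c·x = -0.6485 hit at Δt = 0.8404 (t = 0.8404), x⁻ = (-0.6485) → reset → x⁺ = (-0.4409), jump to mode 0
Mode 0: flow for 0.7070 to horizon, guard not reached → x = (-1.5429)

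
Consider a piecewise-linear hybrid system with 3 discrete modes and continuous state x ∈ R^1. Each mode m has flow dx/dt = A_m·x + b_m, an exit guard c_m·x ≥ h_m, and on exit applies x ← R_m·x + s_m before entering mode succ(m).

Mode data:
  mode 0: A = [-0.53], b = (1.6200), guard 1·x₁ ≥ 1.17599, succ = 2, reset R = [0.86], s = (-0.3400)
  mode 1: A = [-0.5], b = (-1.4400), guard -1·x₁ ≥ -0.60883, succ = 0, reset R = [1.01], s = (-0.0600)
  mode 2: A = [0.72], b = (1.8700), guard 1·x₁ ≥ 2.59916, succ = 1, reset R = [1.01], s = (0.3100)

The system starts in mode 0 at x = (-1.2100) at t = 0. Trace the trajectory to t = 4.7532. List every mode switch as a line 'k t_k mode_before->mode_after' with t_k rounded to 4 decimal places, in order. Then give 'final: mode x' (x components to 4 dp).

Mode 0: guard c·x = 1.1760 hit at Δt = 1.5457 (t = 1.5457), x⁻ = (1.1760) → reset → x⁺ = (0.6714), jump to mode 2
Mode 2: guard c·x = 2.5992 hit at Δt = 0.6439 (t = 2.1896), x⁻ = (2.5992) → reset → x⁺ = (2.9352), jump to mode 1
Mode 1: guard c·x = -0.6088 hit at Δt = 1.0218 (t = 3.2114), x⁻ = (0.6088) → reset → x⁺ = (0.5549), jump to mode 0
Mode 0: guard c·x = 1.1760 hit at Δt = 0.5384 (t = 3.7498), x⁻ = (1.1760) → reset → x⁺ = (0.6714), jump to mode 2
Mode 2: guard c·x = 2.5992 hit at Δt = 0.6439 (t = 4.3937), x⁻ = (2.5992) → reset → x⁺ = (2.9352), jump to mode 1
Mode 1: flow for 0.3595 to horizon, guard not reached → x = (1.9785)

1 1.5457 0->2
2 2.1896 2->1
3 3.2114 1->0
4 3.7498 0->2
5 4.3937 2->1
final: 1 1.9785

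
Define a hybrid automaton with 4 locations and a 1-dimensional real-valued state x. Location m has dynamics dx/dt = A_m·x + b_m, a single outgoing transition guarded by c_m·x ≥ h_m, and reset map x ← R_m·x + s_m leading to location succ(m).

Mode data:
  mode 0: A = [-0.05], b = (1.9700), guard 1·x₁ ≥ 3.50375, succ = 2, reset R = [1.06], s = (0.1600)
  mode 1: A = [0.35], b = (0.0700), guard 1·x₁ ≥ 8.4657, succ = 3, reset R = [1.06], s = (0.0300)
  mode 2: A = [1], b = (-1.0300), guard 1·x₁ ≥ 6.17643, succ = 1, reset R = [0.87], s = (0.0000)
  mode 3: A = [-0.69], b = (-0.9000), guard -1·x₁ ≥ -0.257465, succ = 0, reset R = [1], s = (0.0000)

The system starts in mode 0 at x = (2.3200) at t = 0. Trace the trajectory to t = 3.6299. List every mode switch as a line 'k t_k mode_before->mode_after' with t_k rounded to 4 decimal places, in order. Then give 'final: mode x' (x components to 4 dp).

1 0.6489 0->2
2 1.2420 2->1
3 2.5030 1->3
final: 3 3.4324

Mode 0: guard c·x = 3.5038 hit at Δt = 0.6489 (t = 0.6489), x⁻ = (3.5038) → reset → x⁺ = (3.8740), jump to mode 2
Mode 2: guard c·x = 6.1764 hit at Δt = 0.5931 (t = 1.2420), x⁻ = (6.1764) → reset → x⁺ = (5.3735), jump to mode 1
Mode 1: guard c·x = 8.4657 hit at Δt = 1.2610 (t = 2.5030), x⁻ = (8.4657) → reset → x⁺ = (9.0036), jump to mode 3
Mode 3: flow for 1.1269 to horizon, guard not reached → x = (3.4324)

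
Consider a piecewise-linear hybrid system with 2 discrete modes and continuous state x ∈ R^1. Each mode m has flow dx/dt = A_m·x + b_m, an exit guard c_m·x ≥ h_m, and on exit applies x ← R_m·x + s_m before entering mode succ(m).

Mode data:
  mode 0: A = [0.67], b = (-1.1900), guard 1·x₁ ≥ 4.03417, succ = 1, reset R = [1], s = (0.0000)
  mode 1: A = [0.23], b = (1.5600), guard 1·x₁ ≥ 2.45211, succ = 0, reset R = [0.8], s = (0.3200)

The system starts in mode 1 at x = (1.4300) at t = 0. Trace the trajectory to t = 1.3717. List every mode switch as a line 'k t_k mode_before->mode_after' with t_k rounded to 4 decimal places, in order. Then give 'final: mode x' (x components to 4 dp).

1 0.5100 1->0
final: 0 2.6767

Mode 1: guard c·x = 2.4521 hit at Δt = 0.5100 (t = 0.5100), x⁻ = (2.4521) → reset → x⁺ = (2.2817), jump to mode 0
Mode 0: flow for 0.8617 to horizon, guard not reached → x = (2.6767)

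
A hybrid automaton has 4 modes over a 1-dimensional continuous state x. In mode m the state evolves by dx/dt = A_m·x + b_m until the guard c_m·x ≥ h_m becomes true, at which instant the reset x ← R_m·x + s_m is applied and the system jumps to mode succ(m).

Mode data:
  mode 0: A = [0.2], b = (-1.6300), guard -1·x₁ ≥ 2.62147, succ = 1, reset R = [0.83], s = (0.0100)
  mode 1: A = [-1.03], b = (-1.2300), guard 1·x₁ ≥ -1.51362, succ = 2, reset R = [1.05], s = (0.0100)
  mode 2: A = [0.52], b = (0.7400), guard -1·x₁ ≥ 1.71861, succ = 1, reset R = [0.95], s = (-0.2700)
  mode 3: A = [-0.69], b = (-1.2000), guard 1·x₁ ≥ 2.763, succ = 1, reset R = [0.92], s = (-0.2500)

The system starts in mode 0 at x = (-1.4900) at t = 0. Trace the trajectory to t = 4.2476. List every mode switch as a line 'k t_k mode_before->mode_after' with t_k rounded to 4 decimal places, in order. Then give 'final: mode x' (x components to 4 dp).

1 0.5549 0->1
2 1.6349 1->2
3 2.8608 2->1
4 3.6342 1->2
final: 2 -1.6380

Mode 0: guard c·x = 2.6215 hit at Δt = 0.5549 (t = 0.5549), x⁻ = (-2.6215) → reset → x⁺ = (-2.1658), jump to mode 1
Mode 1: guard c·x = -1.5136 hit at Δt = 1.0800 (t = 1.6349), x⁻ = (-1.5136) → reset → x⁺ = (-1.5793), jump to mode 2
Mode 2: guard c·x = 1.7186 hit at Δt = 1.2259 (t = 2.8608), x⁻ = (-1.7186) → reset → x⁺ = (-1.9027), jump to mode 1
Mode 1: guard c·x = -1.5136 hit at Δt = 0.7734 (t = 3.6342), x⁻ = (-1.5136) → reset → x⁺ = (-1.5793), jump to mode 2
Mode 2: flow for 0.6134 to horizon, guard not reached → x = (-1.6380)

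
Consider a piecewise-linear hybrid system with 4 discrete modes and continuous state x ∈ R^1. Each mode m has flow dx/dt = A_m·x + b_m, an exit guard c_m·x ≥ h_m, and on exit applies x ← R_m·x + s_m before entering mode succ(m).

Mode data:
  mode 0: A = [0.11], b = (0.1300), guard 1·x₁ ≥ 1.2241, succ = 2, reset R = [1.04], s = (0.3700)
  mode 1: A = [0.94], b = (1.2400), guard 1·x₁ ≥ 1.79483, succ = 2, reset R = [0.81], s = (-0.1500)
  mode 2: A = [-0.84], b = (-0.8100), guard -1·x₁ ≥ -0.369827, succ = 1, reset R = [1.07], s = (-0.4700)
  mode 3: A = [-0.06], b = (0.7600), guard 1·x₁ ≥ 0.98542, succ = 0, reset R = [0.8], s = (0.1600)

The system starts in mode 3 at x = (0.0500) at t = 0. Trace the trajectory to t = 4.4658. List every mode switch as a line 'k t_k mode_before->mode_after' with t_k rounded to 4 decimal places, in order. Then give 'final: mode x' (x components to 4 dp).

1 1.2839 3->0
2 2.3906 0->2
3 3.1883 2->1
4 4.1637 1->2
final: 2 0.7955

Mode 3: guard c·x = 0.9854 hit at Δt = 1.2839 (t = 1.2839), x⁻ = (0.9854) → reset → x⁺ = (0.9483), jump to mode 0
Mode 0: guard c·x = 1.2241 hit at Δt = 1.1067 (t = 2.3906), x⁻ = (1.2241) → reset → x⁺ = (1.6431), jump to mode 2
Mode 2: guard c·x = -0.3698 hit at Δt = 0.7977 (t = 3.1883), x⁻ = (0.3698) → reset → x⁺ = (-0.0743), jump to mode 1
Mode 1: guard c·x = 1.7948 hit at Δt = 0.9754 (t = 4.1637), x⁻ = (1.7948) → reset → x⁺ = (1.3038), jump to mode 2
Mode 2: flow for 0.3021 to horizon, guard not reached → x = (0.7955)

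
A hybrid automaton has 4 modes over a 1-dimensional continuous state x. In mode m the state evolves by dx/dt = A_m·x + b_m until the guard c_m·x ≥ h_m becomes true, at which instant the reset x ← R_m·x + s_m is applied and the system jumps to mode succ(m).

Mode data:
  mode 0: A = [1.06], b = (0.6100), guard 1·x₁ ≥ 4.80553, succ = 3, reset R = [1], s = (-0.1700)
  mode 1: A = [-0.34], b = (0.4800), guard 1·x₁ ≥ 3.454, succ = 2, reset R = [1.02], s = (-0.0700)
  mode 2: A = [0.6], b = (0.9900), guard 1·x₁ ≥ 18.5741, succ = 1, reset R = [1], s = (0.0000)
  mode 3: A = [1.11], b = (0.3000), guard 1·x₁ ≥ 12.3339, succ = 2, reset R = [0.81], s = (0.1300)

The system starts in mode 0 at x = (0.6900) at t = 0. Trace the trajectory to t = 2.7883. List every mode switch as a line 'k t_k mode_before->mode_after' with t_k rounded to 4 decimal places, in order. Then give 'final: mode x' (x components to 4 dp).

Mode 0: guard c·x = 4.8055 hit at Δt = 1.3655 (t = 1.3655), x⁻ = (4.8055) → reset → x⁺ = (4.6355), jump to mode 3
Mode 3: guard c·x = 12.3339 hit at Δt = 0.8501 (t = 2.2156), x⁻ = (12.3339) → reset → x⁺ = (10.1205), jump to mode 2
Mode 2: flow for 0.5727 to horizon, guard not reached → x = (14.9469)

1 1.3655 0->3
2 2.2156 3->2
final: 2 14.9469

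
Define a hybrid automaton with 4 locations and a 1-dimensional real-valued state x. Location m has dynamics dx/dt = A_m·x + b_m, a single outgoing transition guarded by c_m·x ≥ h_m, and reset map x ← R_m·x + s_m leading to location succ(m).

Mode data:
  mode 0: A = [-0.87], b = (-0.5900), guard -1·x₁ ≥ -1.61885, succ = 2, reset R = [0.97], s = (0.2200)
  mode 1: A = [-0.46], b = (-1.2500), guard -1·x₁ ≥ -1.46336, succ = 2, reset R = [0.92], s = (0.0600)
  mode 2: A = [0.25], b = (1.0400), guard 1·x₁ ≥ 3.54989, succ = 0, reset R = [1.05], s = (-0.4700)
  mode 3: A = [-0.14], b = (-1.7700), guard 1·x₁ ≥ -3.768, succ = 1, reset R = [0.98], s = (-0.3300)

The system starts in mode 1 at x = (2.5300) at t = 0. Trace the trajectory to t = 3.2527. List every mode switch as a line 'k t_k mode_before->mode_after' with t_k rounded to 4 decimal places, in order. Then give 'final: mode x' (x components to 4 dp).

Mode 1: guard c·x = -1.4634 hit at Δt = 0.4940 (t = 0.4940), x⁻ = (1.4634) → reset → x⁺ = (1.4063), jump to mode 2
Mode 2: guard c·x = 3.5499 hit at Δt = 1.3031 (t = 1.7971), x⁻ = (3.5499) → reset → x⁺ = (3.2574), jump to mode 0
Mode 0: guard c·x = -1.6188 hit at Δt = 0.6189 (t = 2.4160), x⁻ = (1.6188) → reset → x⁺ = (1.7903), jump to mode 2
Mode 2: flow for 0.8367 to horizon, guard not reached → x = (3.1747)

1 0.4940 1->2
2 1.7971 2->0
3 2.4160 0->2
final: 2 3.1747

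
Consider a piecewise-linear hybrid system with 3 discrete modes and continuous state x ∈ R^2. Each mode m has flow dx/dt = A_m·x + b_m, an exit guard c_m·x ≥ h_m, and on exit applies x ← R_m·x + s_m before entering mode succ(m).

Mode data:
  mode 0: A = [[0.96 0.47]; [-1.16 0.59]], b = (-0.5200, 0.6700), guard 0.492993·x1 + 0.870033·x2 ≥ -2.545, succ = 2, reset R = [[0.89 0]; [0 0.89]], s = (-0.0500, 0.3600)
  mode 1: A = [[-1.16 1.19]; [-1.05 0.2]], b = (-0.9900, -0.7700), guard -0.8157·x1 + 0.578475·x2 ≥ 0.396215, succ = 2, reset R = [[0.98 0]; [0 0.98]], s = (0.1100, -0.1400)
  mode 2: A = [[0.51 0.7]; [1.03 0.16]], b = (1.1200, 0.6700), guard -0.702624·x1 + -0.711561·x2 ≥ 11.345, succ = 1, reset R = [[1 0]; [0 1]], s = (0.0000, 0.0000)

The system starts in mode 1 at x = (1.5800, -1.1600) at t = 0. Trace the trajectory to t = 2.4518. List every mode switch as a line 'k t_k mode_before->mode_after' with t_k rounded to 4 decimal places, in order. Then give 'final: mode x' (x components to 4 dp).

1 1.2693 1->2
final: 2 -5.1163 -5.6322

Mode 1: guard c·x = 0.3962 hit at Δt = 1.2693 (t = 1.2693), x⁻ = (-1.8897, -1.9797) → reset → x⁺ = (-1.7419, -2.0801), jump to mode 2
Mode 2: flow for 1.1825 to horizon, guard not reached → x = (-5.1163, -5.6322)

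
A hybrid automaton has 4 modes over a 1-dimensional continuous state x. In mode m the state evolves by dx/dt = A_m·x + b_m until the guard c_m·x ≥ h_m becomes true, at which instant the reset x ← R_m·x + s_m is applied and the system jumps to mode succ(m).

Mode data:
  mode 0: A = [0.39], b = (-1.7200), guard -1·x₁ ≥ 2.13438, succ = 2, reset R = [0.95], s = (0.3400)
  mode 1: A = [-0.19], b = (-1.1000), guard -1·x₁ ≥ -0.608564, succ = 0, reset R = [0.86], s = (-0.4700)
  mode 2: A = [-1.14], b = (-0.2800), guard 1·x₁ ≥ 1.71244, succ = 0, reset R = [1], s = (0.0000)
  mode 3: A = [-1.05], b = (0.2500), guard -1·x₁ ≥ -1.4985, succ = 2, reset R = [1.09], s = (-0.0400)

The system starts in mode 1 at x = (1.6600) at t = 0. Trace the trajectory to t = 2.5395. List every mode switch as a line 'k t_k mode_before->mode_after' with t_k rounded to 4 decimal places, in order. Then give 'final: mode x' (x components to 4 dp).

Mode 1: guard c·x = -0.6086 hit at Δt = 0.8008 (t = 0.8008), x⁻ = (0.6086) → reset → x⁺ = (0.0534), jump to mode 0
Mode 0: guard c·x = 2.1344 hit at Δt = 1.0433 (t = 1.8441), x⁻ = (-2.1344) → reset → x⁺ = (-1.6877), jump to mode 2
Mode 2: flow for 0.6954 to horizon, guard not reached → x = (-0.8983)

1 0.8008 1->0
2 1.8441 0->2
final: 2 -0.8983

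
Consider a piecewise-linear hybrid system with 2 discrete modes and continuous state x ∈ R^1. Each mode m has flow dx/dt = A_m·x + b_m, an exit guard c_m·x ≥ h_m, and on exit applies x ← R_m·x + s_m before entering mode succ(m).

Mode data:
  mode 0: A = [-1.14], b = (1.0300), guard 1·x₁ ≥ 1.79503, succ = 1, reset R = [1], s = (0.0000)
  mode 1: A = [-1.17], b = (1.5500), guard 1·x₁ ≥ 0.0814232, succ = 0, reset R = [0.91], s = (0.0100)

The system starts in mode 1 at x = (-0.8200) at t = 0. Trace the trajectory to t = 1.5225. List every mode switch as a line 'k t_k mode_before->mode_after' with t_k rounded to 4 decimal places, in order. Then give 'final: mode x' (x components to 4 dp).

1 0.4660 1->0
final: 0 0.6578

Mode 1: guard c·x = 0.0814 hit at Δt = 0.4660 (t = 0.4660), x⁻ = (0.0814) → reset → x⁺ = (0.0841), jump to mode 0
Mode 0: flow for 1.0565 to horizon, guard not reached → x = (0.6578)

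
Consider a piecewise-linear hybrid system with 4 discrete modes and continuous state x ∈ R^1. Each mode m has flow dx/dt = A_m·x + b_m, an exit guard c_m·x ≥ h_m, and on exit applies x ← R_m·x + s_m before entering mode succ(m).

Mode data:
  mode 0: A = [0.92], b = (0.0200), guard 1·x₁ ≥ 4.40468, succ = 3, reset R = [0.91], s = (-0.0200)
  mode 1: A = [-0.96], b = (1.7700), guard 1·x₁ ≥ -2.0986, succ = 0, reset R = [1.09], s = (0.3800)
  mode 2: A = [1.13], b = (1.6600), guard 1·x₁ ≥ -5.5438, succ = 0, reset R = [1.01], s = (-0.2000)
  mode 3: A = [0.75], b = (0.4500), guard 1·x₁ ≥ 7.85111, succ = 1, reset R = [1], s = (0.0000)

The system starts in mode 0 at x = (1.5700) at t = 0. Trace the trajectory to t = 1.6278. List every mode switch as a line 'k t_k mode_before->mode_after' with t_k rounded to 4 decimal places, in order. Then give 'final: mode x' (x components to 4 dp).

1 1.1117 0->3
final: 3 6.1570

Mode 0: guard c·x = 4.4047 hit at Δt = 1.1117 (t = 1.1117), x⁻ = (4.4047) → reset → x⁺ = (3.9883), jump to mode 3
Mode 3: flow for 0.5161 to horizon, guard not reached → x = (6.1570)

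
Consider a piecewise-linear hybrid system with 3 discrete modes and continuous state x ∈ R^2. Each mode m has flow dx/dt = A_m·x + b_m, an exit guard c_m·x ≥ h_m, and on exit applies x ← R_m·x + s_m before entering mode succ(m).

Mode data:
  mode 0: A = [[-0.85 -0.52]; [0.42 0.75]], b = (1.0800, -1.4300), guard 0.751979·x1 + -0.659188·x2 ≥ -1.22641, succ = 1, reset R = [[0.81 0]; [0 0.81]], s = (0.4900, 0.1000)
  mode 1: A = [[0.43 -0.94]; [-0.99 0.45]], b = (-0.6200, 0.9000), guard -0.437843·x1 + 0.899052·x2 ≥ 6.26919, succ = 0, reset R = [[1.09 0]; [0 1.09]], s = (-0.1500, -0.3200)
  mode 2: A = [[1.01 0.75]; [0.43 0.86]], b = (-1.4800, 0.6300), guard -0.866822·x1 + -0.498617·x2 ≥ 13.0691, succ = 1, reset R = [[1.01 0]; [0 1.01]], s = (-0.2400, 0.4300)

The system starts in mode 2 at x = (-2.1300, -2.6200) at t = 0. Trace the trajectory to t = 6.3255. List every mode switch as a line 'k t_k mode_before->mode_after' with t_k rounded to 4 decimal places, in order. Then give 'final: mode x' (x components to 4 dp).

1 0.8311 2->1
2 1.5319 1->0
3 2.2890 0->1
4 3.7219 1->0
5 5.5772 0->1
final: 1 -2.3480 2.4276

Mode 2: guard c·x = 13.0691 hit at Δt = 0.8311 (t = 0.8311), x⁻ = (-10.8835, -7.2903) → reset → x⁺ = (-11.2323, -6.9332), jump to mode 1
Mode 1: guard c·x = 6.2692 hit at Δt = 0.7008 (t = 1.5319), x⁻ = (-12.9176, 0.6822) → reset → x⁺ = (-14.2301, 0.4236), jump to mode 0
Mode 0: guard c·x = -1.2264 hit at Δt = 0.7571 (t = 2.2890), x⁻ = (-6.1203, -5.1214) → reset → x⁺ = (-4.4675, -4.0483), jump to mode 1
Mode 1: guard c·x = 6.2692 hit at Δt = 1.4329 (t = 3.7219), x⁻ = (-7.0915, 3.5195) → reset → x⁺ = (-7.8797, 3.5163), jump to mode 0
Mode 0: guard c·x = -1.2264 hit at Δt = 1.8553 (t = 5.5772), x⁻ = (-1.3387, 0.3333) → reset → x⁺ = (-0.5943, 0.3700), jump to mode 1
Mode 1: flow for 0.7483 to horizon, guard not reached → x = (-2.3480, 2.4276)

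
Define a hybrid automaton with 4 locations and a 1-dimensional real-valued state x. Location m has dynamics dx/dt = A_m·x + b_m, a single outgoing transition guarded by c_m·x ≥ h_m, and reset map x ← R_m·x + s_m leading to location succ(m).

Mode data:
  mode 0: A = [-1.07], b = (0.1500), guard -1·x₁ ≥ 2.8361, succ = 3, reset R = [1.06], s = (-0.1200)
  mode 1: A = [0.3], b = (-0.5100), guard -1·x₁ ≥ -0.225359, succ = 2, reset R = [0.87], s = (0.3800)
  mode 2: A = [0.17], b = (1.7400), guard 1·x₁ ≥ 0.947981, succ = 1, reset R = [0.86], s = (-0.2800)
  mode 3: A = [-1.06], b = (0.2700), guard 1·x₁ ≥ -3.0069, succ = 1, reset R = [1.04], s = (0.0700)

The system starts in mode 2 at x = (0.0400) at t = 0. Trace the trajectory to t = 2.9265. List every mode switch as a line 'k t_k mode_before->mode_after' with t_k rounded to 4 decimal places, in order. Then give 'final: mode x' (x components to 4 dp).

Mode 2: guard c·x = 0.9480 hit at Δt = 0.4981 (t = 0.4981), x⁻ = (0.9480) → reset → x⁺ = (0.5353), jump to mode 1
Mode 1: guard c·x = -0.2254 hit at Δt = 0.7864 (t = 1.2845), x⁻ = (0.2254) → reset → x⁺ = (0.5761), jump to mode 2
Mode 2: guard c·x = 0.9480 hit at Δt = 0.1990 (t = 1.4835), x⁻ = (0.9480) → reset → x⁺ = (0.5353), jump to mode 1
Mode 1: guard c·x = -0.2254 hit at Δt = 0.7864 (t = 2.2699), x⁻ = (0.2254) → reset → x⁺ = (0.5761), jump to mode 2
Mode 2: guard c·x = 0.9480 hit at Δt = 0.1990 (t = 2.4688), x⁻ = (0.9480) → reset → x⁺ = (0.5353), jump to mode 1
Mode 1: flow for 0.4577 to horizon, guard not reached → x = (0.3638)

1 0.4981 2->1
2 1.2845 1->2
3 1.4835 2->1
4 2.2699 1->2
5 2.4688 2->1
final: 1 0.3638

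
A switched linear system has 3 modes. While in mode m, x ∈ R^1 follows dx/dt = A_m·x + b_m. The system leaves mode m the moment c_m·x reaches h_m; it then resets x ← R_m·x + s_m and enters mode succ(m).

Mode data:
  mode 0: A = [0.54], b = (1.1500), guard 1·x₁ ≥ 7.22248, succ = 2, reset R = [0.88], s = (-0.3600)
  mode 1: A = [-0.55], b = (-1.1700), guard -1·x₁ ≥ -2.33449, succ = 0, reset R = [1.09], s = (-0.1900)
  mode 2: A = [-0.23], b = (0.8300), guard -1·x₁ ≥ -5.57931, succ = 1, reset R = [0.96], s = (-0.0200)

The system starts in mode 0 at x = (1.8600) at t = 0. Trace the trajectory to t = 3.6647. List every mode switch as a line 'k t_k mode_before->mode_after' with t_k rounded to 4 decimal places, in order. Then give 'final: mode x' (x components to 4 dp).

1 1.5776 0->2
2 2.4112 2->1
3 3.3466 1->0
final: 0 3.1950

Mode 0: guard c·x = 7.2225 hit at Δt = 1.5776 (t = 1.5776), x⁻ = (7.2225) → reset → x⁺ = (5.9958), jump to mode 2
Mode 2: guard c·x = -5.5793 hit at Δt = 0.8336 (t = 2.4112), x⁻ = (5.5793) → reset → x⁺ = (5.3361), jump to mode 1
Mode 1: guard c·x = -2.3345 hit at Δt = 0.9354 (t = 3.3466), x⁻ = (2.3345) → reset → x⁺ = (2.3546), jump to mode 0
Mode 0: flow for 0.3181 to horizon, guard not reached → x = (3.1950)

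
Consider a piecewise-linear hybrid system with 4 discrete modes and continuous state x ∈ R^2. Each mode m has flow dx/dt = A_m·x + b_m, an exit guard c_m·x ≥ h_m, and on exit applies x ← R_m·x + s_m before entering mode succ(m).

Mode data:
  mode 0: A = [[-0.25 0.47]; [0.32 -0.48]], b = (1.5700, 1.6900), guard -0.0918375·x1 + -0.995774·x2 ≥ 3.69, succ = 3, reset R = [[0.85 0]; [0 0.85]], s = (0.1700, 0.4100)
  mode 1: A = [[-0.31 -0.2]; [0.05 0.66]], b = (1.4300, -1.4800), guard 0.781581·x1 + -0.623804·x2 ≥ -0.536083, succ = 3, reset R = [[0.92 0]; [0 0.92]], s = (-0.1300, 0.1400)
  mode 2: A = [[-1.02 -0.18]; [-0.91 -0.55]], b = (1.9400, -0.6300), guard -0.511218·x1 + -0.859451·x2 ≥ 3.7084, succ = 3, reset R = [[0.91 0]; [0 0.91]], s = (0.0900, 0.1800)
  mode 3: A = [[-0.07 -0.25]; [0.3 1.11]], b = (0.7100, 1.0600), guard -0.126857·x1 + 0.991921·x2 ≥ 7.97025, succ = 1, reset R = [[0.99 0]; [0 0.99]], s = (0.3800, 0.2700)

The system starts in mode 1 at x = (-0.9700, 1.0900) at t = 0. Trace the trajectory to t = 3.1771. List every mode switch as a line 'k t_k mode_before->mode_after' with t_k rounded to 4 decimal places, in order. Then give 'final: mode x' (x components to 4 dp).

Mode 1: guard c·x = -0.5361 hit at Δt = 0.5257 (t = 0.5257), x⁻ = (-0.2127, 0.5929) → reset → x⁺ = (-0.3256, 0.6855), jump to mode 3
Mode 3: guard c·x = 7.9703 hit at Δt = 1.5488 (t = 2.0745), x⁻ = (-0.4966, 7.9717) → reset → x⁺ = (-0.1116, 8.1619), jump to mode 1
Mode 1: flow for 1.1026 to horizon, guard not reached → x = (-0.8206, 14.4711)

1 0.5257 1->3
2 2.0745 3->1
final: 1 -0.8206 14.4711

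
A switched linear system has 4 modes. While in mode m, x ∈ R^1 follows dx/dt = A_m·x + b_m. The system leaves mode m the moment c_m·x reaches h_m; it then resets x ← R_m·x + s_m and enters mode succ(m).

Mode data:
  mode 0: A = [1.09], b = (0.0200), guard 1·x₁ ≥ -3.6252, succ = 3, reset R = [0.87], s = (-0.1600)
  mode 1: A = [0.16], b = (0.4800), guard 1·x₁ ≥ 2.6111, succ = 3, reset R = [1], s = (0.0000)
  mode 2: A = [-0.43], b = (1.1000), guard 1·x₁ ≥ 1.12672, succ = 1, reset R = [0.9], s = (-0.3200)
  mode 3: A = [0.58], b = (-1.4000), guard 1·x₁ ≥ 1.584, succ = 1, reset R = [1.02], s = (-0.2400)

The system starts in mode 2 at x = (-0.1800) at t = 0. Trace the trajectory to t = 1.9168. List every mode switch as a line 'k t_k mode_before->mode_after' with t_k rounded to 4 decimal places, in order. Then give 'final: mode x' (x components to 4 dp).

Mode 2: guard c·x = 1.1267 hit at Δt = 1.5084 (t = 1.5084), x⁻ = (1.1267) → reset → x⁺ = (0.6940), jump to mode 1
Mode 1: flow for 0.4084 to horizon, guard not reached → x = (0.9435)

1 1.5084 2->1
final: 1 0.9435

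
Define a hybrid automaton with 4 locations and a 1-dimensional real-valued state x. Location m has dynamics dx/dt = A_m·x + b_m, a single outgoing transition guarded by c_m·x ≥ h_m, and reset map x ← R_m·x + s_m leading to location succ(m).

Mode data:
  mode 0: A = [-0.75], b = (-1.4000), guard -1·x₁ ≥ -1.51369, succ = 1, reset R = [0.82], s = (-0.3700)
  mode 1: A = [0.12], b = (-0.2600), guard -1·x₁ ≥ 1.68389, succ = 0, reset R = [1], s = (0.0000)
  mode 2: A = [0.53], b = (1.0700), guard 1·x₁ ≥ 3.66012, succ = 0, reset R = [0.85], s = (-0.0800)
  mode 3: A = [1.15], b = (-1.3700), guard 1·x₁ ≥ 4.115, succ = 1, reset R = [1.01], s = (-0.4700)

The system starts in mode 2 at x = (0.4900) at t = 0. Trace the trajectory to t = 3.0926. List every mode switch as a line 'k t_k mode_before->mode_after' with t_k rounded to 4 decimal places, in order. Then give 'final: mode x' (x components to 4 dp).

Mode 2: guard c·x = 3.6601 hit at Δt = 1.5414 (t = 1.5414), x⁻ = (3.6601) → reset → x⁺ = (3.0311), jump to mode 0
Mode 0: guard c·x = -1.5137 hit at Δt = 0.4944 (t = 2.0358), x⁻ = (1.5137) → reset → x⁺ = (0.8712), jump to mode 1
Mode 1: flow for 1.0568 to horizon, guard not reached → x = (0.6961)

1 1.5414 2->0
2 2.0358 0->1
final: 1 0.6961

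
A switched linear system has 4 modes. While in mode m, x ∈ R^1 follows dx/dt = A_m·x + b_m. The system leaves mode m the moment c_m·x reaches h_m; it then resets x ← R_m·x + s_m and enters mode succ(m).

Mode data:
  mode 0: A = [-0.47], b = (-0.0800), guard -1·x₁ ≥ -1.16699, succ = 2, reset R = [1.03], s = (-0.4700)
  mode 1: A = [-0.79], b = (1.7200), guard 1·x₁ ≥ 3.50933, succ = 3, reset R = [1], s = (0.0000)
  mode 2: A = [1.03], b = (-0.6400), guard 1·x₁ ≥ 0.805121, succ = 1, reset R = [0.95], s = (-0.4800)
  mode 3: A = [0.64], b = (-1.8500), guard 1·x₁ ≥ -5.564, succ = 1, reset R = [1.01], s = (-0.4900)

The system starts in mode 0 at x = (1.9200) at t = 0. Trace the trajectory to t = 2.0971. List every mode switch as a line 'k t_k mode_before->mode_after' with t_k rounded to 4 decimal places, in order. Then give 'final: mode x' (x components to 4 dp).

1 0.9504 0->2
2 1.4430 2->1
final: 1 1.0485

Mode 0: guard c·x = -1.1670 hit at Δt = 0.9504 (t = 0.9504), x⁻ = (1.1670) → reset → x⁺ = (0.7320), jump to mode 2
Mode 2: guard c·x = 0.8051 hit at Δt = 0.4926 (t = 1.4430), x⁻ = (0.8051) → reset → x⁺ = (0.2849), jump to mode 1
Mode 1: flow for 0.6541 to horizon, guard not reached → x = (1.0485)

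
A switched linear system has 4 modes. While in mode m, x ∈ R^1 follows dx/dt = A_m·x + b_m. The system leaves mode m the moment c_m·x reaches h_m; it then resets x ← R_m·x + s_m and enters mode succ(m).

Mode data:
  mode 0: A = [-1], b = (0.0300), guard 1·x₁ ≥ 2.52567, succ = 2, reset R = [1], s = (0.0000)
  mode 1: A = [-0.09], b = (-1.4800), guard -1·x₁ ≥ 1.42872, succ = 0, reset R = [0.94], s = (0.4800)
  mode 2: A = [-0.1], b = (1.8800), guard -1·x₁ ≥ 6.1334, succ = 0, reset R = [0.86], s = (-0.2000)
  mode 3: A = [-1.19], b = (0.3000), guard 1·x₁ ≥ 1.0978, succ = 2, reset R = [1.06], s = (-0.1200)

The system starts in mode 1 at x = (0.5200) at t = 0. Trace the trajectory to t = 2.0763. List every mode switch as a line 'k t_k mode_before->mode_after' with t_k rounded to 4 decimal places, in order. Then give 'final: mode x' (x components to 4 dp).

1 1.3558 1->0
final: 0 -0.4044

Mode 1: guard c·x = 1.4287 hit at Δt = 1.3558 (t = 1.3558), x⁻ = (-1.4287) → reset → x⁺ = (-0.8630), jump to mode 0
Mode 0: flow for 0.7205 to horizon, guard not reached → x = (-0.4044)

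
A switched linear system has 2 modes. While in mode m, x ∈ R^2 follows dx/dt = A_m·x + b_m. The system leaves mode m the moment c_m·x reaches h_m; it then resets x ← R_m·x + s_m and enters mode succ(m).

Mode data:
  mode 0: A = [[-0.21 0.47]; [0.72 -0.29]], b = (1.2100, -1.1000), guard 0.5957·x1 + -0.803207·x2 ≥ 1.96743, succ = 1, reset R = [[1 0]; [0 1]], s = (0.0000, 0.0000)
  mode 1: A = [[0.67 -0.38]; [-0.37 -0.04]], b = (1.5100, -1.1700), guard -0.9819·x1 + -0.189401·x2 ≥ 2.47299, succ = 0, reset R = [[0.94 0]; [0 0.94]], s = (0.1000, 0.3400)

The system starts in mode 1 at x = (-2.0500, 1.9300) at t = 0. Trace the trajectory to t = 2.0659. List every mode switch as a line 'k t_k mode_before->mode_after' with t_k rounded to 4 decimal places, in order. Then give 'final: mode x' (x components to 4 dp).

Mode 1: guard c·x = 2.4730 hit at Δt = 1.0203 (t = 1.0203), x⁻ = (-2.8221, 1.5733) → reset → x⁺ = (-2.5527, 1.8189), jump to mode 0
Mode 0: flow for 1.0456 to horizon, guard not reached → x = (-0.7411, -0.6044)

1 1.0203 1->0
final: 0 -0.7411 -0.6044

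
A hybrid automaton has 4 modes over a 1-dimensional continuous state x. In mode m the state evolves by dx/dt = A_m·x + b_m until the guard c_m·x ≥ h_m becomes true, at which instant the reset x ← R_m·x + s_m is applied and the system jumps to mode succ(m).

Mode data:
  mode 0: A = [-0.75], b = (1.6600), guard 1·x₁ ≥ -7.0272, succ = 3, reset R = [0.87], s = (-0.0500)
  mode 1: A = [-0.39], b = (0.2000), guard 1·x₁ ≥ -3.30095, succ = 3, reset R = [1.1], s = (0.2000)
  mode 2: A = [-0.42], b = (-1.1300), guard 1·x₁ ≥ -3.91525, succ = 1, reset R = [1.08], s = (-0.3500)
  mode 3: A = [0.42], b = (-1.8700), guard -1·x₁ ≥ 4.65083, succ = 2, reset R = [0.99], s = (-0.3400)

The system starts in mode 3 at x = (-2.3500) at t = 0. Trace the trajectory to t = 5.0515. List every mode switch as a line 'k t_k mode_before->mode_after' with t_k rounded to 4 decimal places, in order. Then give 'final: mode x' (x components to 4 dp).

1 0.6937 3->2
2 2.1458 2->1
3 2.8866 1->3
4 3.2291 3->2
5 4.6812 2->1
final: 1 -3.8939

Mode 3: guard c·x = 4.6508 hit at Δt = 0.6937 (t = 0.6937), x⁻ = (-4.6508) → reset → x⁺ = (-4.9443), jump to mode 2
Mode 2: guard c·x = -3.9152 hit at Δt = 1.4521 (t = 2.1458), x⁻ = (-3.9153) → reset → x⁺ = (-4.5785), jump to mode 1
Mode 1: guard c·x = -3.3009 hit at Δt = 0.7408 (t = 2.8866), x⁻ = (-3.3010) → reset → x⁺ = (-3.4310), jump to mode 3
Mode 3: guard c·x = 4.6508 hit at Δt = 0.3425 (t = 3.2291), x⁻ = (-4.6508) → reset → x⁺ = (-4.9443), jump to mode 2
Mode 2: guard c·x = -3.9152 hit at Δt = 1.4521 (t = 4.6812), x⁻ = (-3.9153) → reset → x⁺ = (-4.5785), jump to mode 1
Mode 1: flow for 0.3703 to horizon, guard not reached → x = (-3.8939)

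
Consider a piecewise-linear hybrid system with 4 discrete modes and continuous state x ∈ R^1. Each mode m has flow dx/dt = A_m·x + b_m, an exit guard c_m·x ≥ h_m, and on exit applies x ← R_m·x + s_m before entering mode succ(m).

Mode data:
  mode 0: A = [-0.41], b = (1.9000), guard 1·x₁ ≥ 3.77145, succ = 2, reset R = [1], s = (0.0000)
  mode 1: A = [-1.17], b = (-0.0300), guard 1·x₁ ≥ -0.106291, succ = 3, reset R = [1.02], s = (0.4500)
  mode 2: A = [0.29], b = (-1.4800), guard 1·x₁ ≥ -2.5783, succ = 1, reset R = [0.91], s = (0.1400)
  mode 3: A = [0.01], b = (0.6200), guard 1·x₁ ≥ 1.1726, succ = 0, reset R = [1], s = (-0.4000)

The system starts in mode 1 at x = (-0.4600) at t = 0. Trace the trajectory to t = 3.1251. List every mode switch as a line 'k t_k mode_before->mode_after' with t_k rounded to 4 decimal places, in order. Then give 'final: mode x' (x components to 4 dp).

Mode 1: guard c·x = -0.1063 hit at Δt = 1.4391 (t = 1.4391), x⁻ = (-0.1063) → reset → x⁺ = (0.3416), jump to mode 3
Mode 3: guard c·x = 1.1726 hit at Δt = 1.3242 (t = 2.7633), x⁻ = (1.1726) → reset → x⁺ = (0.7726), jump to mode 0
Mode 0: flow for 0.3618 to horizon, guard not reached → x = (1.3049)

1 1.4391 1->3
2 2.7633 3->0
final: 0 1.3049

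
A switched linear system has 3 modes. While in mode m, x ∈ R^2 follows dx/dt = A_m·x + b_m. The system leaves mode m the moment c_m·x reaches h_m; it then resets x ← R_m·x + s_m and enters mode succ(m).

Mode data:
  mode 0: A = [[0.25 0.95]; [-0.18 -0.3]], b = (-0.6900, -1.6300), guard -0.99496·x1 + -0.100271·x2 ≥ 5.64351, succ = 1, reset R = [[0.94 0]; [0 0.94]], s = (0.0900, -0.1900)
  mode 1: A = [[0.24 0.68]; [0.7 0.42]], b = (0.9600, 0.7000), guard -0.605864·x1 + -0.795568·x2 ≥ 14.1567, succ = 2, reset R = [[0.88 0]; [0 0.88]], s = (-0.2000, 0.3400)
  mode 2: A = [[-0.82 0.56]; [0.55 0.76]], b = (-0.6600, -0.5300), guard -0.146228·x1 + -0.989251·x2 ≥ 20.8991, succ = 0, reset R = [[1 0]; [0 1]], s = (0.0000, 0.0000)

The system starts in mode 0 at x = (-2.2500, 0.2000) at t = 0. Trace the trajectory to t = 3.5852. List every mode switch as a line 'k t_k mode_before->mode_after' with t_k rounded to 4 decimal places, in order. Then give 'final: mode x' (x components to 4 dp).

1 1.5574 0->1
2 2.9454 1->2
final: 2 -9.6119 -18.0530

Mode 0: guard c·x = 5.6435 hit at Δt = 1.5574 (t = 1.5574), x⁻ = (-5.5655, -1.0574) → reset → x⁺ = (-5.1416, -1.1839), jump to mode 1
Mode 1: guard c·x = 14.1567 hit at Δt = 1.3880 (t = 2.9454), x⁻ = (-10.5432, -9.7653) → reset → x⁺ = (-9.4780, -8.2535), jump to mode 2
Mode 2: flow for 0.6398 to horizon, guard not reached → x = (-9.6119, -18.0530)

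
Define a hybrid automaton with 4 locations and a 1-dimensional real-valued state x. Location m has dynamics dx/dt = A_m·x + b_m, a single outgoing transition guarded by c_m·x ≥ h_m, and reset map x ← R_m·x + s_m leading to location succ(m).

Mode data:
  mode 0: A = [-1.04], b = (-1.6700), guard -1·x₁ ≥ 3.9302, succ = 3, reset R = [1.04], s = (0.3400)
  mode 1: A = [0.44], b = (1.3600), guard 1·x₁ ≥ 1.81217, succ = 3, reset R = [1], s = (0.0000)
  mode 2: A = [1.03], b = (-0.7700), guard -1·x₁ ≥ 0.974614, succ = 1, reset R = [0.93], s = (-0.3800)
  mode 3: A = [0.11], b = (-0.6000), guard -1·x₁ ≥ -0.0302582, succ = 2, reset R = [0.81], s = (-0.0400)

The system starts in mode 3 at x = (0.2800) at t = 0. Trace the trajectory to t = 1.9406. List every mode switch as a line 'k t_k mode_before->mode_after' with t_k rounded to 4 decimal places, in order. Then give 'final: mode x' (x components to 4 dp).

1 0.4285 3->2
2 1.2188 2->1
final: 1 -0.6118

Mode 3: guard c·x = -0.0303 hit at Δt = 0.4285 (t = 0.4285), x⁻ = (0.0303) → reset → x⁺ = (-0.0155), jump to mode 2
Mode 2: guard c·x = 0.9746 hit at Δt = 0.7903 (t = 1.2188), x⁻ = (-0.9746) → reset → x⁺ = (-1.2864), jump to mode 1
Mode 1: flow for 0.7218 to horizon, guard not reached → x = (-0.6118)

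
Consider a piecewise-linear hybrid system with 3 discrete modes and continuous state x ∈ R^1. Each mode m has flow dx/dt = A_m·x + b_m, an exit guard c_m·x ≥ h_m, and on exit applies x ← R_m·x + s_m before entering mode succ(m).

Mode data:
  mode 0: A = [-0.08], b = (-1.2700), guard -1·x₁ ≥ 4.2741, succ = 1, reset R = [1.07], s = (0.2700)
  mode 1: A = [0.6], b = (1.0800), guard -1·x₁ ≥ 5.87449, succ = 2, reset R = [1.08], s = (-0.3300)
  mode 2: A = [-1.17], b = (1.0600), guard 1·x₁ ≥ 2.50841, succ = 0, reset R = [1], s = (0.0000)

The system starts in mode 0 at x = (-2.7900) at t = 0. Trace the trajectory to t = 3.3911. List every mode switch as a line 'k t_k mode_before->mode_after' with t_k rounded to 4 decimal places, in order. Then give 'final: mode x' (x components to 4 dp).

1 1.5048 0->1
2 2.3167 1->2
final: 2 -1.2506

Mode 0: guard c·x = 4.2741 hit at Δt = 1.5048 (t = 1.5048), x⁻ = (-4.2741) → reset → x⁺ = (-4.3033), jump to mode 1
Mode 1: guard c·x = 5.8745 hit at Δt = 0.8119 (t = 2.3167), x⁻ = (-5.8745) → reset → x⁺ = (-6.6744), jump to mode 2
Mode 2: flow for 1.0744 to horizon, guard not reached → x = (-1.2506)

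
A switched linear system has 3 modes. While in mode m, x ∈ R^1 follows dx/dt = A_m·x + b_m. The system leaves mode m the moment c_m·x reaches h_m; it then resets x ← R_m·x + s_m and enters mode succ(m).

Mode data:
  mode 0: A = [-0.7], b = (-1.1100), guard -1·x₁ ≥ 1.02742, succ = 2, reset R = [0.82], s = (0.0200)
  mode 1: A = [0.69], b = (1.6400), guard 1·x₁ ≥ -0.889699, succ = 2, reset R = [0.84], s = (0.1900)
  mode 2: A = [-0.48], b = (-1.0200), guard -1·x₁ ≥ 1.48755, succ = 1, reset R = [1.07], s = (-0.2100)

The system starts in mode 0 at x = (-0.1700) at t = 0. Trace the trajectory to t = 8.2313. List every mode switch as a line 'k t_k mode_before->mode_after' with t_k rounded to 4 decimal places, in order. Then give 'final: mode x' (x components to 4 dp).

Mode 0: guard c·x = 1.0274 hit at Δt = 1.3293 (t = 1.3293), x⁻ = (-1.0274) → reset → x⁺ = (-0.8225), jump to mode 2
Mode 2: guard c·x = 1.4875 hit at Δt = 1.4887 (t = 2.8180), x⁻ = (-1.4875) → reset → x⁺ = (-1.8017), jump to mode 1
Mode 1: guard c·x = -0.8897 hit at Δt = 1.3768 (t = 4.1948), x⁻ = (-0.8897) → reset → x⁺ = (-0.5573), jump to mode 2
Mode 2: guard c·x = 1.4875 hit at Δt = 1.8747 (t = 6.0695), x⁻ = (-1.4875) → reset → x⁺ = (-1.8017), jump to mode 1
Mode 1: guard c·x = -0.8897 hit at Δt = 1.3768 (t = 7.4463), x⁻ = (-0.8897) → reset → x⁺ = (-0.5573), jump to mode 2
Mode 2: flow for 0.7850 to horizon, guard not reached → x = (-1.0495)

1 1.3293 0->2
2 2.8180 2->1
3 4.1948 1->2
4 6.0695 2->1
5 7.4463 1->2
final: 2 -1.0495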